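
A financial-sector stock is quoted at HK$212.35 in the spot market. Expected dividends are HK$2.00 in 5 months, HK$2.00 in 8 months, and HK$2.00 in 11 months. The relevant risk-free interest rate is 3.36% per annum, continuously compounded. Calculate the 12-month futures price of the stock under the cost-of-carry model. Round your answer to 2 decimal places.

PV(dividends) I = 2.00·e^(−0.0336·5/12) + 2.00·e^(−0.0336·8/12) + 2.00·e^(−0.0336·11/12)
I = 1.9722 + 1.9557 + 1.9393 = 5.8672
F = (S − I)·e^(rT) = (212.35 − 5.8672) · e^(0.0336·12/12)
= 206.4828 · e^0.033600 = 206.4828 × 1.034171 = HK$213.54

HK$213.54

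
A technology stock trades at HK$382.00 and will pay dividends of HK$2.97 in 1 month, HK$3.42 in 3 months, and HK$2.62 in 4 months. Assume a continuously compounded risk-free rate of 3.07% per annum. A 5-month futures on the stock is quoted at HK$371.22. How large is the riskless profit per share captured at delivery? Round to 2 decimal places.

PV(dividends) I = 2.97·e^(−0.0307·1/12) + 3.42·e^(−0.0307·3/12) + 2.62·e^(−0.0307·4/12) = 8.9496
Fair futures F* = (S − I)·e^(rT) = (382.00 − 8.9496)·e^0.012792 = 373.0504 × 1.012874 = 377.8531
Market HK$371.22 < fair 377.8531: forward underpriced → reverse cash-and-carry (short the stock, invest proceeds at r, pay the dividends, go long the forward).
Profit at T = |F_mkt − F*| = |371.22 − 377.8531| = HK$6.63 per share

HK$6.63 per share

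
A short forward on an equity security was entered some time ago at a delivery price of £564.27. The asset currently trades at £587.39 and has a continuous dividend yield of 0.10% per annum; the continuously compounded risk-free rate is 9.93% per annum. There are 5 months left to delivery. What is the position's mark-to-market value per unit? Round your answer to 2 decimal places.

-£45.75

Current fair forward for the remaining 5 months: F = S·e^((r − q)·T), (r − q) = 0.0993 − 0.0010 = 0.0983
F = 587.39 · e^(0.0983 × 5/12) = 587.39 × 1.041809 = 611.9482
Value of long forward = (F − K)·e^(−rT) = (611.9482 − 564.27) · e^(−0.0993·5/12)
= 47.6782 × 0.959469 = 45.75
Short position value = −(long value) = -£45.75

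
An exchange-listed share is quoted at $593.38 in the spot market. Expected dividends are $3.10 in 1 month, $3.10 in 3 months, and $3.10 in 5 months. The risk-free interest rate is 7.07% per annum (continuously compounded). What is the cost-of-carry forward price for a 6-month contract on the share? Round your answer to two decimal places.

PV(dividends) I = 3.10·e^(−0.0707·1/12) + 3.10·e^(−0.0707·3/12) + 3.10·e^(−0.0707·5/12)
I = 3.0818 + 3.0457 + 3.0100 = 9.1375
F = (S − I)·e^(rT) = (593.38 − 9.1375) · e^(0.0707·6/12)
= 584.2425 · e^0.035350 = 584.2425 × 1.035982 = $605.26

$605.26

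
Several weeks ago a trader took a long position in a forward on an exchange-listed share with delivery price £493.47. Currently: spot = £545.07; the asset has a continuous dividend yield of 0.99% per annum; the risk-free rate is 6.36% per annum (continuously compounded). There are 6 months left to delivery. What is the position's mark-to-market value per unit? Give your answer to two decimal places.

Current fair forward for the remaining 6 months: F = S·e^((r − q)·T), (r − q) = 0.0636 − 0.0099 = 0.0537
F = 545.07 · e^(0.0537 × 6/12) = 545.07 × 1.027214 = 559.9035
Value of long forward = (F − K)·e^(−rT) = (559.9035 − 493.47) · e^(−0.0636·6/12)
= 66.4335 × 0.968700 = 64.35

£64.35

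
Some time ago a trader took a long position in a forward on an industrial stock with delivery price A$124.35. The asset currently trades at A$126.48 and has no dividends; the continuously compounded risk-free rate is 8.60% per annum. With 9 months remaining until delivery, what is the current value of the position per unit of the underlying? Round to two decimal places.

Current fair forward for the remaining 9 months: F = S·e^(r·T), r = 0.0860
F = 126.48 · e^(0.0860 × 9/12) = 126.48 × 1.066626 = 134.9069
Value of long forward = (F − K)·e^(−rT) = (134.9069 − 124.35) · e^(−0.0860·9/12)
= 10.5569 × 0.937536 = 9.90

A$9.90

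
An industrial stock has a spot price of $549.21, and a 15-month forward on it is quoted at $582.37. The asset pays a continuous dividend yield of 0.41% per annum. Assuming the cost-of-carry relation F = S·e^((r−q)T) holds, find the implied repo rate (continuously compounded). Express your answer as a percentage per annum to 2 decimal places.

5.10%

From F = S·e^((r−q)T): (r − q) = ln(F/S)/T
ln(582.37/549.21) = ln(1.060378) = 0.058625
(r − q) = 0.058625 / (15/12) = 0.046900
r = ln(F/S)/T + q = 0.046900 + 0.0041 = 0.051000
r = 5.10%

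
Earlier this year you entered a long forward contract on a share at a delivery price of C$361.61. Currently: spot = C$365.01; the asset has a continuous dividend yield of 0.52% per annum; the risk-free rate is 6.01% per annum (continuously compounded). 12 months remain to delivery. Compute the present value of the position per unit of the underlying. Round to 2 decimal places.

C$22.60

Current fair forward for the remaining 12 months: F = S·e^((r − q)·T), (r − q) = 0.0601 − 0.0052 = 0.0549
F = 365.01 · e^(0.0549 × 12/12) = 365.01 × 1.056435 = 385.6093
Value of long forward = (F − K)·e^(−rT) = (385.6093 − 361.61) · e^(−0.0601·12/12)
= 23.9993 × 0.941670 = 22.60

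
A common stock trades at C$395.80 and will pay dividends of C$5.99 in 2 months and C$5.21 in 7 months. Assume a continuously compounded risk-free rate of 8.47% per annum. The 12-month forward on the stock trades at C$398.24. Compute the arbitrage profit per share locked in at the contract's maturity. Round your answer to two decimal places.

PV(dividends) I = 5.99·e^(−0.0847·2/12) + 5.21·e^(−0.0847·7/12) = 10.8649
Fair forward F* = (S − I)·e^(rT) = (395.80 − 10.8649)·e^0.084700 = 384.9351 × 1.088391 = 418.9599
Market C$398.24 < fair 418.9599: forward underpriced → reverse cash-and-carry (short the stock, invest proceeds at r, pay the dividends, go long the forward).
Profit at T = |F_mkt − F*| = |398.24 − 418.9599| = C$20.72 per share

C$20.72 per share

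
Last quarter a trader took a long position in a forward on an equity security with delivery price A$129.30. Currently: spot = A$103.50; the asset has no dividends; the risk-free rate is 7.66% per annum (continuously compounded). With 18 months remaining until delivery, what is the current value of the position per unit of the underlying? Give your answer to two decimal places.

-A$11.77

Current fair forward for the remaining 18 months: F = S·e^(r·T), r = 0.0766
F = 103.50 · e^(0.0766 × 18/12) = 103.50 × 1.121761 = 116.1023
Value of long forward = (F − K)·e^(−rT) = (116.1023 − 129.30) · e^(−0.0766·18/12)
= -13.1977 × 0.891455 = -11.77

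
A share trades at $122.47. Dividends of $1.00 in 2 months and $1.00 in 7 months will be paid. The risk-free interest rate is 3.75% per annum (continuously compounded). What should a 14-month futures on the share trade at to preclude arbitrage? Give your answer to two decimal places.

$125.89

PV(dividends) I = 1.00·e^(−0.0375·2/12) + 1.00·e^(−0.0375·7/12)
I = 0.9938 + 0.9784 = 1.9722
F = (S − I)·e^(rT) = (122.47 − 1.9722) · e^(0.0375·14/12)
= 120.4978 · e^0.043750 = 120.4978 × 1.044721 = $125.89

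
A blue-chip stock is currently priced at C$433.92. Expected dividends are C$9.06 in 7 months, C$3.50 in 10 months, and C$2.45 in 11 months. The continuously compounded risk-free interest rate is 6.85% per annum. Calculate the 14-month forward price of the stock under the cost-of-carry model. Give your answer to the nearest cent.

C$454.52

PV(dividends) I = 9.06·e^(−0.0685·7/12) + 3.50·e^(−0.0685·10/12) + 2.45·e^(−0.0685·11/12)
I = 8.7051 + 3.3058 + 2.3009 = 14.3118
F = (S − I)·e^(rT) = (433.92 − 14.3118) · e^(0.0685·14/12)
= 419.6082 · e^0.079917 = 419.6082 × 1.083197 = C$454.52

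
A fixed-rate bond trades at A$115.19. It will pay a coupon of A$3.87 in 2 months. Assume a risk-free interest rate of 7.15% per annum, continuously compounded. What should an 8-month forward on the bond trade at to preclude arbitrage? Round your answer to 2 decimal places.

PV(coupons) I = 3.87·e^(−0.0715·2/12)
I = 3.8242
F = (S − I)·e^(rT) = (115.19 − 3.8242) · e^(0.0715·8/12)
= 111.3658 · e^0.047667 = 111.3658 × 1.048821 = A$116.80

A$116.80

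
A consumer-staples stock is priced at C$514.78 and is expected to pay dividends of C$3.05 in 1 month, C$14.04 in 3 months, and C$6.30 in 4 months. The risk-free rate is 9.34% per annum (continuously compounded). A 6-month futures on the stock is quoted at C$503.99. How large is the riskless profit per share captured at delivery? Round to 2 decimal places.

PV(dividends) I = 3.05·e^(−0.0934·1/12) + 14.04·e^(−0.0934·3/12) + 6.30·e^(−0.0934·4/12) = 22.8492
Fair futures F* = (S − I)·e^(rT) = (514.78 − 22.8492)·e^0.046700 = 491.9308 × 1.047808 = 515.4490
Market C$503.99 < fair 515.4490: forward underpriced → reverse cash-and-carry (short the stock, invest proceeds at r, pay the dividends, go long the forward).
Profit at T = |F_mkt − F*| = |503.99 − 515.4490| = C$11.46 per share

C$11.46 per share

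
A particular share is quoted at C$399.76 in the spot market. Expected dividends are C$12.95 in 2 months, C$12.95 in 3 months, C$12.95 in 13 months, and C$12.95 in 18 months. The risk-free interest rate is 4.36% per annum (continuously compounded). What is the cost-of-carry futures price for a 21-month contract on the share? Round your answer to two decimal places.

PV(dividends) I = 12.95·e^(−0.0436·2/12) + 12.95·e^(−0.0436·3/12) + 12.95·e^(−0.0436·13/12) + 12.95·e^(−0.0436·18/12)
I = 12.8562 + 12.8096 + 12.3525 + 12.1302 = 50.1485
F = (S − I)·e^(rT) = (399.76 − 50.1485) · e^(0.0436·21/12)
= 349.6115 · e^0.076300 = 349.6115 × 1.079286 = C$377.33

C$377.33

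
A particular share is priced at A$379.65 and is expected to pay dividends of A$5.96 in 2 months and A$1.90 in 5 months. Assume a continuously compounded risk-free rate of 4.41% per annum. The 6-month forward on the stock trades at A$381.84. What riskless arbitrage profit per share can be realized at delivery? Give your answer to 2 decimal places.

PV(dividends) I = 5.96·e^(−0.0441·2/12) + 1.90·e^(−0.0441·5/12) = 7.7818
Fair forward F* = (S − I)·e^(rT) = (379.65 − 7.7818)·e^0.022050 = 371.8682 × 1.022295 = 380.1590
Market A$381.84 > fair 380.1590: forward overpriced → cash-and-carry (borrow at r, buy the stock and collect the dividends, short the forward).
Profit at T = |F_mkt − F*| = |381.84 − 380.1590| = A$1.68 per share

A$1.68 per share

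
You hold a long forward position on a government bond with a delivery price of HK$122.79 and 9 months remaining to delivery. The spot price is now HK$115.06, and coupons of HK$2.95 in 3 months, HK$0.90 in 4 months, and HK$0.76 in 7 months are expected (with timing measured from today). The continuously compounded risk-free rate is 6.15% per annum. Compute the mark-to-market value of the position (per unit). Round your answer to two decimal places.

-HK$6.71

PV(remaining coupons) I = 2.95·e^(−0.0615·3/12) + 0.90·e^(−0.0615·4/12) + 0.76·e^(−0.0615·7/12) = 4.5199
Current forward F = (S − I)·e^(rT) = (115.06 − 4.5199)·e^(0.0615·9/12) = 110.5401 × 1.047205 = 115.7581
Value (long) = (F − K)·e^(−rT) = (115.7581 − 122.79) × 0.954923 = -6.7149
Value = -HK$6.71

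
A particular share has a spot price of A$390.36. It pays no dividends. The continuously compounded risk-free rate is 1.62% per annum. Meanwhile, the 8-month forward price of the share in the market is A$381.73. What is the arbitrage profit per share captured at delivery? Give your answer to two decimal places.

Fair forward: F* = S·e^(carry·T), with carry = r = 0.0162
F* = 390.36 · e^(0.0162 × 8/12) = 390.36 · e^0.010800 = 390.36 × 1.010859 = A$394.5989
Market A$381.73 < fair A$394.5989: forward underpriced → reverse cash-and-carry (short spot, go long the forward).
At maturity, profit = |F_mkt − F*| = |381.73 − 394.5989| = A$12.87 per share

A$12.87 per share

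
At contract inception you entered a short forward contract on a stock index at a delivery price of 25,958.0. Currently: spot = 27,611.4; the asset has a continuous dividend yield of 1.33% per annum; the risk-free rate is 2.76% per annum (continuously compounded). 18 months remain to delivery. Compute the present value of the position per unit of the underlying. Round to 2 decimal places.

-2160.73

Current fair forward for the remaining 18 months: F = S·e^((r − q)·T), (r − q) = 0.0276 − 0.0133 = 0.0143
F = 27611.4 · e^(0.0143 × 18/12) = 27611.4 × 1.02168170 = 28210.0621
Value of long forward = (F − K)·e^(−rT) = (28210.0621 − 25958.0) · e^(−0.0276·18/12)
= 2252.0621 × 0.95944528 = 2160.73
Short position value = −(long value) = -2160.73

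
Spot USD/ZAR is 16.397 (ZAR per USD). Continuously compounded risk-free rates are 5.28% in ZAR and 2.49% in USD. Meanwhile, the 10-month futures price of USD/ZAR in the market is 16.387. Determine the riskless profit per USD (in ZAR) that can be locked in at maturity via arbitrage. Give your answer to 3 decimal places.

0.396 per USD (in ZAR)

Fair futures: F* = S·e^(carry·T), with carry = (r_ZAR − r_USD) = 0.0528 − 0.0249 = 0.0279
F* = 16.397 · e^(0.0279 × 10/12) = 16.397 · e^0.023250 = 16.397 × 1.023522 = 16.7827
Market 16.387 < fair 16.7827: forward underpriced → reverse cash-and-carry (short spot, go long the forward).
At maturity, profit = |F_mkt − F*| = |16.387 − 16.7827| = 0.396 per USD (in ZAR)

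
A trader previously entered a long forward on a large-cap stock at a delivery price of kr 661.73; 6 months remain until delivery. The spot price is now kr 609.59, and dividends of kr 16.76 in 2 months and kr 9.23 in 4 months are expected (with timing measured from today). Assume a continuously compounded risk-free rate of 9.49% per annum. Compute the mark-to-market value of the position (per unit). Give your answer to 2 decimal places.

PV(remaining dividends) I = 16.76·e^(−0.0949·2/12) + 9.23·e^(−0.0949·4/12) = 25.4396
Current forward F = (S − I)·e^(rT) = (609.59 − 25.4396)·e^(0.0949·6/12) = 584.1504 × 1.048594 = 612.5366
Value (long) = (F − K)·e^(−rT) = (612.5366 − 661.73) × 0.953658 = -46.9137
Value = -kr 46.91

-kr 46.91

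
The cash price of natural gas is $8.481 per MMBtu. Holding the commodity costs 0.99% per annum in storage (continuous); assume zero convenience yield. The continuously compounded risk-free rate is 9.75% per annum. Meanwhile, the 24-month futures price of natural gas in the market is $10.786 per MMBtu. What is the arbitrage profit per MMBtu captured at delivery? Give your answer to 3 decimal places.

Fair futures: F* = S·e^(carry·T), with carry = (r + u) = 0.0975 + 0.0099 = 0.1074
F* = 8.481 · e^(0.1074 × 24/12) = 8.481 · e^0.214800 = 8.481 × 1.239614 = $10.5132
Market $10.786 > fair $10.5132: forward overpriced → cash-and-carry (buy spot, short the forward).
At maturity, profit = |F_mkt − F*| = |10.786 − 10.5132| = $0.273 per MMBtu

$0.273 per MMBtu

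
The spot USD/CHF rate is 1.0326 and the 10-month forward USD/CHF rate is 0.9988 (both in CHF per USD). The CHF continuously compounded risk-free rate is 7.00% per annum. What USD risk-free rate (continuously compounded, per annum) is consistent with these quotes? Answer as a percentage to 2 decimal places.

10.99%

F = S·e^((r_CHF − r_USD)T) ⇒ r_USD = r_CHF − ln(F/S)/T
ln(0.9988/1.0326) = -0.033281; /(10/12) = -0.039937
r_USD = 0.0700 + 0.039937 = 0.109937
r_USD = 10.99%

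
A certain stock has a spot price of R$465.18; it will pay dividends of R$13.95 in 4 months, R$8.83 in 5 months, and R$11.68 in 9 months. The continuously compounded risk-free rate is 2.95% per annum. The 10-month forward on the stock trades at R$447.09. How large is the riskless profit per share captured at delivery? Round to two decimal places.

R$5.14 per share

PV(dividends) I = 13.95·e^(−0.0295·4/12) + 8.83·e^(−0.0295·5/12) + 11.68·e^(−0.0295·9/12) = 33.9600
Fair forward F* = (S − I)·e^(rT) = (465.18 − 33.9600)·e^0.024583 = 431.2200 × 1.024888 = 441.9522
Market R$447.09 > fair 441.9522: forward overpriced → cash-and-carry (borrow at r, buy the stock and collect the dividends, short the forward).
Profit at T = |F_mkt − F*| = |447.09 − 441.9522| = R$5.14 per share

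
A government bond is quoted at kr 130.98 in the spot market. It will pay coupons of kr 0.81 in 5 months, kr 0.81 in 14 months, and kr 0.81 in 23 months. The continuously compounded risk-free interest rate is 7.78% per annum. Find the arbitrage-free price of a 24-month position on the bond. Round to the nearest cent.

kr 150.44

PV(coupons) I = 0.81·e^(−0.0778·5/12) + 0.81·e^(−0.0778·14/12) + 0.81·e^(−0.0778·23/12)
I = 0.7842 + 0.7397 + 0.6978 = 2.2217
F = (S − I)·e^(rT) = (130.98 − 2.2217) · e^(0.0778·24/12)
= 128.7583 · e^0.155600 = 128.7583 × 1.168359 = kr 150.44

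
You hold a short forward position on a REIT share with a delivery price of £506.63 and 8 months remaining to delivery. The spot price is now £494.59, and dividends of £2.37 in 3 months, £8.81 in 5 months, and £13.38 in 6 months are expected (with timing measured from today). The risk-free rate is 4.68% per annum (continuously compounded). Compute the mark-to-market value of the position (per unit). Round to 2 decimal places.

PV(remaining dividends) I = 2.37·e^(−0.0468·3/12) + 8.81·e^(−0.0468·5/12) + 13.38·e^(−0.0468·6/12) = 24.0528
Current forward F = (S − I)·e^(rT) = (494.59 − 24.0528)·e^(0.0468·8/12) = 470.5372 × 1.031692 = 485.4495
Value (long) = (F − K)·e^(−rT) = (485.4495 − 506.63) × 0.969282 = -20.5299
Short position value = −(long value) = £20.53

£20.53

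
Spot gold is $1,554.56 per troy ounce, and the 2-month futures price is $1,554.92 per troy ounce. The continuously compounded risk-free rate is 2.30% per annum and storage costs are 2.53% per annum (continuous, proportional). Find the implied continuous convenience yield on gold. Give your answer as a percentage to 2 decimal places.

F = S·e^((r+u−y)T) ⇒ (r+u−y) = ln(F/S)/T
ln(1554.92/1554.56) = 0.000232; /T ⇒ 0.001392
y = r + u − ln(F/S)/T = 0.0230 + 0.0253 − 0.001392 = 0.046908
y = 4.69%

4.69%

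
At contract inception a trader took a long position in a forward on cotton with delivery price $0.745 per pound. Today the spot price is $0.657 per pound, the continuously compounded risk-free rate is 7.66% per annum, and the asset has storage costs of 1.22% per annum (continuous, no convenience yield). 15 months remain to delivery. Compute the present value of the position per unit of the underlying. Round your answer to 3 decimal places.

Current fair forward for the remaining 15 months: F = S·e^((r + u)·T), (r + u) = 0.0766 + 0.0122 = 0.0888
F = 0.657 · e^(0.0888 × 15/12) = 0.657 × 1.117395 = 0.7341
Value of long forward = (F − K)·e^(−rT) = (0.7341 − 0.745) · e^(−0.0766·15/12)
= -0.0109 × 0.908691 = -0.010

-$0.010 per pound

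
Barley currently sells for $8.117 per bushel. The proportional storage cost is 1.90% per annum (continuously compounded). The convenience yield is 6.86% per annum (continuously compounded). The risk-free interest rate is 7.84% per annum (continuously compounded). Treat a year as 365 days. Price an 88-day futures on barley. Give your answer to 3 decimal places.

Net carry = r + u − y = 0.0784 + 0.0190 − 0.0686 = 0.0288
F = S·e^((r+u−y)T) = 8.117 · e^(0.0288 × 88/365) = 8.117 · e^0.006944
= 8.117 × 1.006968 = $8.174 per bushel

$8.174 per bushel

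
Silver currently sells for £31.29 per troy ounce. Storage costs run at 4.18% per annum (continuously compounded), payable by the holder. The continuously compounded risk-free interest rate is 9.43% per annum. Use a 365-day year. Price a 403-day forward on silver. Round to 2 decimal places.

£36.36 per troy ounce

Net carry = r + u − y = 0.0943 + 0.0418 − 0.0000 = 0.1361
F = S·e^((r+u−y)T) = 31.29 · e^(0.1361 × 403/365) = 31.29 · e^0.150269
= 31.29 × 1.162147 = £36.36 per troy ounce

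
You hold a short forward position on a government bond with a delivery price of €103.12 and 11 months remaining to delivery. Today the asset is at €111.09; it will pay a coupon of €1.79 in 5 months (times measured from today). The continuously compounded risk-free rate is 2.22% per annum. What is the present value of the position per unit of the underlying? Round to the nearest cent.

PV(remaining coupons) I = 1.79·e^(−0.0222·5/12) = 1.7735
Current forward F = (S − I)·e^(rT) = (111.09 − 1.7735)·e^(0.0222·11/12) = 109.3165 × 1.020558 = 111.5638
Value (long) = (F − K)·e^(−rT) = (111.5638 − 103.12) × 0.979856 = 8.2737
Short position value = −(long value) = -€8.27

-€8.27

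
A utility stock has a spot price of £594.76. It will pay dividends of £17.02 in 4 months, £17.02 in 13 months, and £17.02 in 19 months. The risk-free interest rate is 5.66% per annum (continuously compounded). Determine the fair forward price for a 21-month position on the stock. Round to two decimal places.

PV(dividends) I = 17.02·e^(−0.0566·4/12) + 17.02·e^(−0.0566·13/12) + 17.02·e^(−0.0566·19/12)
I = 16.7019 + 16.0077 + 15.5611 = 48.2707
F = (S − I)·e^(rT) = (594.76 − 48.2707) · e^(0.0566·21/12)
= 546.4893 · e^0.099050 = 546.4893 × 1.104122 = £603.39

£603.39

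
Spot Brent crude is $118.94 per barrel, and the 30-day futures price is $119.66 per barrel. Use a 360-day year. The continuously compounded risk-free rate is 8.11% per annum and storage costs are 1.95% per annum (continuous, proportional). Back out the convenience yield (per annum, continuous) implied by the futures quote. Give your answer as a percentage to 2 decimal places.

2.82%

F = S·e^((r+u−y)T) ⇒ (r+u−y) = ln(F/S)/T
ln(119.66/118.94) = 0.006035; /T ⇒ 0.072420
y = r + u − ln(F/S)/T = 0.0811 + 0.0195 − 0.072420 = 0.028180
y = 2.82%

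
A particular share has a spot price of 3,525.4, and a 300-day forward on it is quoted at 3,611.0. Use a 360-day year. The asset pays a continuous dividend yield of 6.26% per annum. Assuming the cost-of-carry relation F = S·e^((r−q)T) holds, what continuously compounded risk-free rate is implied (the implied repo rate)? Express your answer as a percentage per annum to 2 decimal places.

9.14%

From F = S·e^((r−q)T): (r − q) = ln(F/S)/T
ln(3611.0/3525.4) = ln(1.024281) = 0.023991
(r − q) = 0.023991 / (300/360) = 0.028789
r = ln(F/S)/T + q = 0.028789 + 0.0626 = 0.091389
r = 9.14%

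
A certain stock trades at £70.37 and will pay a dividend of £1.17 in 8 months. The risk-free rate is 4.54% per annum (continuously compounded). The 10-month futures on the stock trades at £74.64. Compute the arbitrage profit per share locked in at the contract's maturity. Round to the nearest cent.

£2.74 per share

PV(dividends) I = 1.17·e^(−0.0454·8/12) = 1.1351
Fair futures F* = (S − I)·e^(rT) = (70.37 − 1.1351)·e^0.037833 = 69.2349 × 1.038558 = 71.9045
Market £74.64 > fair 71.9045: forward overpriced → cash-and-carry (borrow at r, buy the stock and collect the dividends, short the forward).
Profit at T = |F_mkt − F*| = |74.64 − 71.9045| = £2.74 per share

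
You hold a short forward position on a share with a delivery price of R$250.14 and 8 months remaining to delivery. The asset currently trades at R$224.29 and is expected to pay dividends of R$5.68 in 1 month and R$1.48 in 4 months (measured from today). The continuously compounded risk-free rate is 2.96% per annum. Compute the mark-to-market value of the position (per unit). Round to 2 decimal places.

PV(remaining dividends) I = 5.68·e^(−0.0296·1/12) + 1.48·e^(−0.0296·4/12) = 7.1315
Current forward F = (S − I)·e^(rT) = (224.29 − 7.1315)·e^(0.0296·8/12) = 217.1585 × 1.019929 = 221.4863
Value (long) = (F − K)·e^(−rT) = (221.4863 − 250.14) × 0.980460 = -28.0938
Short position value = −(long value) = R$28.09

R$28.09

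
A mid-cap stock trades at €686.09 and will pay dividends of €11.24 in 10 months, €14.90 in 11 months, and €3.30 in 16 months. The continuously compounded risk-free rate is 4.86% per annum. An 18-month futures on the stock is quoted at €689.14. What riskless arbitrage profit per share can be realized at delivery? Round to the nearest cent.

PV(dividends) I = 11.24·e^(−0.0486·10/12) + 14.90·e^(−0.0486·11/12) + 3.30·e^(−0.0486·16/12) = 28.1376
Fair futures F* = (S − I)·e^(rT) = (686.09 − 28.1376)·e^0.072900 = 657.9524 × 1.075623 = 707.7087
Market €689.14 < fair 707.7087: forward underpriced → reverse cash-and-carry (short the stock, invest proceeds at r, pay the dividends, go long the forward).
Profit at T = |F_mkt − F*| = |689.14 − 707.7087| = €18.57 per share

€18.57 per share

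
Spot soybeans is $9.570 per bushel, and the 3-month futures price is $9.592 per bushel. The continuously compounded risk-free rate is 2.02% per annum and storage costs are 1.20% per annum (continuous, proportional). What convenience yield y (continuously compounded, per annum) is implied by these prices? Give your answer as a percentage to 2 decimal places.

2.30%

F = S·e^((r+u−y)T) ⇒ (r+u−y) = ln(F/S)/T
ln(9.592/9.570) = 0.002296; /T ⇒ 0.009184
y = r + u − ln(F/S)/T = 0.0202 + 0.0120 − 0.009184 = 0.023016
y = 2.30%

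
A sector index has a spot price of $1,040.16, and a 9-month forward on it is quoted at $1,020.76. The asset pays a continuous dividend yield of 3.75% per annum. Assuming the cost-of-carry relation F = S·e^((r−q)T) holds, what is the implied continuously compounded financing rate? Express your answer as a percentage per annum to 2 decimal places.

From F = S·e^((r−q)T): (r − q) = ln(F/S)/T
ln(1020.76/1040.16) = ln(0.981349) = -0.018827
(r − q) = -0.018827 / (9/12) = -0.025103
r = ln(F/S)/T + q = -0.025103 + 0.0375 = 0.012397
r = 1.24%

1.24%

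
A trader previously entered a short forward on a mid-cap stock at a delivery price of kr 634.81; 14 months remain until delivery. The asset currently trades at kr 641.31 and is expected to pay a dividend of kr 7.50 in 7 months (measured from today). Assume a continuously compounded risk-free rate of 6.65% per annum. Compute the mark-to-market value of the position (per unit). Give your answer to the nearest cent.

PV(remaining dividends) I = 7.50·e^(−0.0665·7/12) = 7.2146
Current forward F = (S − I)·e^(rT) = (641.31 − 7.2146)·e^(0.0665·14/12) = 634.0954 × 1.080672 = 685.2491
Value (long) = (F − K)·e^(−rT) = (685.2491 − 634.81) × 0.925350 = 46.6738
Short position value = −(long value) = -kr 46.67

-kr 46.67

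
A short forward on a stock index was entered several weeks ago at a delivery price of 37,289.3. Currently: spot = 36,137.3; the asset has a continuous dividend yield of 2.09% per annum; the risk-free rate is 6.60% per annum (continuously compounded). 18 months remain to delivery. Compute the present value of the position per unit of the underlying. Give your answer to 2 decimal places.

Current fair forward for the remaining 18 months: F = S·e^((r − q)·T), (r − q) = 0.0660 − 0.0209 = 0.0451
F = 36137.3 · e^(0.0451 × 18/12) = 36137.3 × 1.06999075 = 38666.5767
Value of long forward = (F − K)·e^(−rT) = (38666.5767 − 37289.3) · e^(−0.0660·18/12)
= 1377.2767 × 0.90574271 = 1247.46
Short position value = −(long value) = -1247.46

-1247.46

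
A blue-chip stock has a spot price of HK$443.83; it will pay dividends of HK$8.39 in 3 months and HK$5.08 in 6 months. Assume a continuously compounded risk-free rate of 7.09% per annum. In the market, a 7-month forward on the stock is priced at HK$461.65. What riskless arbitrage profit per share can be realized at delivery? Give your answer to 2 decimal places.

HK$12.78 per share

PV(dividends) I = 8.39·e^(−0.0709·3/12) + 5.08·e^(−0.0709·6/12) = 13.1457
Fair forward F* = (S − I)·e^(rT) = (443.83 − 13.1457)·e^0.041358 = 430.6843 × 1.042225 = 448.8699
Market HK$461.65 > fair 448.8699: forward overpriced → cash-and-carry (borrow at r, buy the stock and collect the dividends, short the forward).
Profit at T = |F_mkt − F*| = |461.65 − 448.8699| = HK$12.78 per share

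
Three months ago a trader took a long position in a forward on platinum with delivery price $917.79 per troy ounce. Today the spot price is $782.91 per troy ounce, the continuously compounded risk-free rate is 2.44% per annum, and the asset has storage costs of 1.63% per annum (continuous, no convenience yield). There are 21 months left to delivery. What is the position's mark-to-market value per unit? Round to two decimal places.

Current fair forward for the remaining 21 months: F = S·e^((r + u)·T), (r + u) = 0.0244 + 0.0163 = 0.0407
F = 782.91 · e^(0.0407 × 21/12) = 782.91 × 1.073823 = 840.7068
Value of long forward = (F − K)·e^(−rT) = (840.7068 − 917.79) · e^(−0.0244·21/12)
= -77.0832 × 0.958199 = -73.86

-$73.86 per troy ounce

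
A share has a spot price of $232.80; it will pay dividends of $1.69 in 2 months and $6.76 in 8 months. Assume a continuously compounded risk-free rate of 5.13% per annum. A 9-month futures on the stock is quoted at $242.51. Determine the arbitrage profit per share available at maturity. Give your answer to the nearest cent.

PV(dividends) I = 1.69·e^(−0.0513·2/12) + 6.76·e^(−0.0513·8/12) = 8.2083
Fair futures F* = (S − I)·e^(rT) = (232.80 − 8.2083)·e^0.038475 = 224.5917 × 1.039225 = 233.4013
Market $242.51 > fair 233.4013: forward overpriced → cash-and-carry (borrow at r, buy the stock and collect the dividends, short the forward).
Profit at T = |F_mkt − F*| = |242.51 − 233.4013| = $9.11 per share

$9.11 per share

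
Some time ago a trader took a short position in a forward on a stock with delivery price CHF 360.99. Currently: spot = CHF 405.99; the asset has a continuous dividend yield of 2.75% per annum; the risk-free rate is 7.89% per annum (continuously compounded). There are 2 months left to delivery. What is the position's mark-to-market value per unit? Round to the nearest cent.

Current fair forward for the remaining 2 months: F = S·e^((r − q)·T), (r − q) = 0.0789 − 0.0275 = 0.0514
F = 405.99 · e^(0.0514 × 2/12) = 405.99 × 1.008603 = 409.4827
Value of long forward = (F − K)·e^(−rT) = (409.4827 − 360.99) · e^(−0.0789·2/12)
= 48.4927 × 0.986936 = 47.86
Short position value = −(long value) = -CHF 47.86

-CHF 47.86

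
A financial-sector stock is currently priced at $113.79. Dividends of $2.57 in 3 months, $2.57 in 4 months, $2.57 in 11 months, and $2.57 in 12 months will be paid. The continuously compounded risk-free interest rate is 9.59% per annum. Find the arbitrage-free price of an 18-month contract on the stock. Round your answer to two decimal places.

PV(dividends) I = 2.57·e^(−0.0959·3/12) + 2.57·e^(−0.0959·4/12) + 2.57·e^(−0.0959·11/12) + 2.57·e^(−0.0959·12/12)
I = 2.5091 + 2.4891 + 2.3537 + 2.3350 = 9.6869
F = (S − I)·e^(rT) = (113.79 − 9.6869) · e^(0.0959·18/12)
= 104.1031 · e^0.143850 = 104.1031 × 1.154711 = $120.21

$120.21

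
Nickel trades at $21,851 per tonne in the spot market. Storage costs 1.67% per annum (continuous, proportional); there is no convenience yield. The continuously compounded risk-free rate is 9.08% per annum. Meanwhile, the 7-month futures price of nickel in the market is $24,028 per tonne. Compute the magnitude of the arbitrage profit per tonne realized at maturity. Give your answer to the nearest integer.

Fair futures: F* = S·e^(carry·T), with carry = (r + u) = 0.0908 + 0.0167 = 0.1075
F* = 21851 · e^(0.1075 × 7/12) = 21851 · e^0.062708 = 21851 × 1.064716 = $23265.1093
Market $24028 > fair $23265.1093: forward overpriced → cash-and-carry (buy spot, short the forward).
At maturity, profit = |F_mkt − F*| = |24028 − 23265.1093| = $763 per tonne

$763 per tonne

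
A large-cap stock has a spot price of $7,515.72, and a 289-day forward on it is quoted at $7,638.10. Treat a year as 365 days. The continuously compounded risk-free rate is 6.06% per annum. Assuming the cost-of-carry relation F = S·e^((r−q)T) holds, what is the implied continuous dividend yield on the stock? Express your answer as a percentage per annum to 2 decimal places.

From F = S·e^((r−q)T): (r − q) = ln(F/S)/T
ln(7638.10/7515.72) = ln(1.016283) = 0.016152
(r − q) = 0.016152 / (289/365) = 0.020400
q = r − ln(F/S)/T = 0.0606 − 0.020400 = 0.040200
q = 4.02%

4.02%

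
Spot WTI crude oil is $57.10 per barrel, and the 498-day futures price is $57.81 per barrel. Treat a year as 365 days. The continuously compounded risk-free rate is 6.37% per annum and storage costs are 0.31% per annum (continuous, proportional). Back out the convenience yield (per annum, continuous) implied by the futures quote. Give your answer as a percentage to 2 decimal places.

F = S·e^((r+u−y)T) ⇒ (r+u−y) = ln(F/S)/T
ln(57.81/57.10) = 0.012358; /T ⇒ 0.009058
y = r + u − ln(F/S)/T = 0.0637 + 0.0031 − 0.009058 = 0.057742
y = 5.77%

5.77%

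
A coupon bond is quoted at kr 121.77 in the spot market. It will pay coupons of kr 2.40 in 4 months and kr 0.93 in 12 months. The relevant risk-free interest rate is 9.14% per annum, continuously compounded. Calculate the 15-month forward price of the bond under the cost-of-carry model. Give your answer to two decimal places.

kr 132.95

PV(coupons) I = 2.40·e^(−0.0914·4/12) + 0.93·e^(−0.0914·12/12)
I = 2.3280 + 0.8488 = 3.1768
F = (S − I)·e^(rT) = (121.77 − 3.1768) · e^(0.0914·15/12)
= 118.5932 · e^0.114250 = 118.5932 × 1.121032 = kr 132.95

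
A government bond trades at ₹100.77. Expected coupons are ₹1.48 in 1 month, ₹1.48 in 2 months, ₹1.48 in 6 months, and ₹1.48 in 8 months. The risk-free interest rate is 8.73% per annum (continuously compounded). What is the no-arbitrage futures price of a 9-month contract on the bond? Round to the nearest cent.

₹101.46

PV(coupons) I = 1.48·e^(−0.0873·1/12) + 1.48·e^(−0.0873·2/12) + 1.48·e^(−0.0873·6/12) + 1.48·e^(−0.0873·8/12)
I = 1.4693 + 1.4586 + 1.4168 + 1.3963 = 5.7410
F = (S − I)·e^(rT) = (100.77 − 5.7410) · e^(0.0873·9/12)
= 95.0290 · e^0.065475 = 95.0290 × 1.067666 = ₹101.46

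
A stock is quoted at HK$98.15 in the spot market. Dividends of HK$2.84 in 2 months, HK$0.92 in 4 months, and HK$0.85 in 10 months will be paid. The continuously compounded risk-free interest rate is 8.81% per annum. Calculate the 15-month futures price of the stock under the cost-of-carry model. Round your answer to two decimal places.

PV(dividends) I = 2.84·e^(−0.0881·2/12) + 0.92·e^(−0.0881·4/12) + 0.85·e^(−0.0881·10/12)
I = 2.7986 + 0.8934 + 0.7898 = 4.4818
F = (S − I)·e^(rT) = (98.15 − 4.4818) · e^(0.0881·15/12)
= 93.6682 · e^0.110125 = 93.6682 × 1.116418 = HK$104.57

HK$104.57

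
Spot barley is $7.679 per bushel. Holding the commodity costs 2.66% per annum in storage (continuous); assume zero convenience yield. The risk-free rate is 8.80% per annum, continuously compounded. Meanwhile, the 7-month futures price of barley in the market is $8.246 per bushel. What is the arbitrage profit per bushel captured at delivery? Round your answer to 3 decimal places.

Fair futures: F* = S·e^(carry·T), with carry = (r + u) = 0.0880 + 0.0266 = 0.1146
F* = 7.679 · e^(0.1146 × 7/12) = 7.679 · e^0.066850 = 7.679 × 1.069135 = $8.2099
Market $8.246 > fair $8.2099: forward overpriced → cash-and-carry (buy spot, short the forward).
At maturity, profit = |F_mkt − F*| = |8.246 − 8.2099| = $0.036 per bushel

$0.036 per bushel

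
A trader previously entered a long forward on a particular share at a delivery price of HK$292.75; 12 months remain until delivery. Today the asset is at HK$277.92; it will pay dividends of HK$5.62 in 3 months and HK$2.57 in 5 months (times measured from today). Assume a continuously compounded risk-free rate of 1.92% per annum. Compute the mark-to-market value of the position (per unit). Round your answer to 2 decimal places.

-HK$17.41

PV(remaining dividends) I = 5.62·e^(−0.0192·3/12) + 2.57·e^(−0.0192·5/12) = 8.1426
Current forward F = (S − I)·e^(rT) = (277.92 − 8.1426)·e^(0.0192·12/12) = 269.7774 × 1.019386 = 275.0073
Value (long) = (F − K)·e^(−rT) = (275.0073 − 292.75) × 0.980983 = -17.4053
Value = -HK$17.41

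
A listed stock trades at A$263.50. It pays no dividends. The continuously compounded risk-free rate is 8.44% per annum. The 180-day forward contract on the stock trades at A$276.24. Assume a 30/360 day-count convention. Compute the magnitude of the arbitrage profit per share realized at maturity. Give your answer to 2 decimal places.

Fair forward: F* = S·e^(carry·T), with carry = r = 0.0844
F* = 263.50 · e^(0.0844 × 180/360) = 263.50 · e^0.042200 = 263.50 × 1.043103 = A$274.8576
Market A$276.24 > fair A$274.8576: forward overpriced → cash-and-carry (buy spot, short the forward).
At maturity, profit = |F_mkt − F*| = |276.24 − 274.8576| = A$1.38 per share

A$1.38 per share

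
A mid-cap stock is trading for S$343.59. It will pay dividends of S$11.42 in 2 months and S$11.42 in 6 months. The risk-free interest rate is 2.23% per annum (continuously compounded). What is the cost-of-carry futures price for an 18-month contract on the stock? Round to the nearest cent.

S$331.84

PV(dividends) I = 11.42·e^(−0.0223·2/12) + 11.42·e^(−0.0223·6/12)
I = 11.3776 + 11.2934 = 22.6710
F = (S − I)·e^(rT) = (343.59 − 22.6710) · e^(0.0223·18/12)
= 320.9190 · e^0.033450 = 320.9190 × 1.034016 = S$331.84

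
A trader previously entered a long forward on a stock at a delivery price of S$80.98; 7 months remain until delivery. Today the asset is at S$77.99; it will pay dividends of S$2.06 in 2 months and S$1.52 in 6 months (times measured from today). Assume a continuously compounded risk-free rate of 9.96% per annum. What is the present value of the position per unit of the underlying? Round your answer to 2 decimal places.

PV(remaining dividends) I = 2.06·e^(−0.0996·2/12) + 1.52·e^(−0.0996·6/12) = 3.4722
Current forward F = (S − I)·e^(rT) = (77.99 − 3.4722)·e^(0.0996·7/12) = 74.5178 × 1.059821 = 78.9755
Value (long) = (F − K)·e^(−rT) = (78.9755 − 80.98) × 0.943556 = -1.8914
Value = -S$1.89

-S$1.89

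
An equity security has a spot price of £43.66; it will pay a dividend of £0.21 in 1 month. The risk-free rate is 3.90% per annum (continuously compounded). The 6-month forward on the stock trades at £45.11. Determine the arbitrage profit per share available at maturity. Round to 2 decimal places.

£0.80 per share

PV(dividends) I = 0.21·e^(−0.0390·1/12) = 0.2093
Fair forward F* = (S − I)·e^(rT) = (43.66 − 0.2093)·e^0.019500 = 43.4507 × 1.019691 = 44.3063
Market £45.11 > fair 44.3063: forward overpriced → cash-and-carry (borrow at r, buy the stock and collect the dividends, short the forward).
Profit at T = |F_mkt − F*| = |45.11 − 44.3063| = £0.80 per share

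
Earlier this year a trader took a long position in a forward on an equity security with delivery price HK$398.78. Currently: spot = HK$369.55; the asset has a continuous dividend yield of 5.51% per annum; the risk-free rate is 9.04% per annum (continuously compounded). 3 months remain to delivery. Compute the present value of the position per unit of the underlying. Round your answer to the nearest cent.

Current fair forward for the remaining 3 months: F = S·e^((r − q)·T), (r − q) = 0.0904 − 0.0551 = 0.0353
F = 369.55 · e^(0.0353 × 3/12) = 369.55 × 1.008864 = 372.8257
Value of long forward = (F − K)·e^(−rT) = (372.8257 − 398.78) · e^(−0.0904·3/12)
= -25.9543 × 0.977653 = -25.37

-HK$25.37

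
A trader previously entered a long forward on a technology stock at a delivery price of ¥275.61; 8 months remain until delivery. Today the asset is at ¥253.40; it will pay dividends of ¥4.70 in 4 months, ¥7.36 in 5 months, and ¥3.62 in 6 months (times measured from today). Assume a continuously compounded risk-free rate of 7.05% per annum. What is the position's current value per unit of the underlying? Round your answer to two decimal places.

-¥24.79

PV(remaining dividends) I = 4.70·e^(−0.0705·4/12) + 7.36·e^(−0.0705·5/12) + 3.62·e^(−0.0705·6/12) = 15.2324
Current forward F = (S − I)·e^(rT) = (253.40 − 15.2324)·e^(0.0705·8/12) = 238.1676 × 1.048122 = 249.6287
Value (long) = (F − K)·e^(−rT) = (249.6287 − 275.61) × 0.954087 = -24.7884
Value = -¥24.79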